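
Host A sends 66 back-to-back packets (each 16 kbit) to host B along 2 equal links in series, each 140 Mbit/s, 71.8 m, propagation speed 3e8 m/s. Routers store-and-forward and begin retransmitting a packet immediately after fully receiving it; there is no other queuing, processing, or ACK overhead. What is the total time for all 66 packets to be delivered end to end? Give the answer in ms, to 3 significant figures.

Per-hop transmission t_tx = L/R = 16000/140000000 = 0.114286 ms.
Per-hop propagation t_prop = 71.8/300000000 = 0.000239333 ms.
Pipeline fill: first packet needs 2·t_tx to clear all hops; remaining 65 packets each add one t_tx.
Total = (2+66-1)·t_tx + 2·t_prop = 67·0.114286 + 2·0.000239333 = 7.66 ms.

7.66 ms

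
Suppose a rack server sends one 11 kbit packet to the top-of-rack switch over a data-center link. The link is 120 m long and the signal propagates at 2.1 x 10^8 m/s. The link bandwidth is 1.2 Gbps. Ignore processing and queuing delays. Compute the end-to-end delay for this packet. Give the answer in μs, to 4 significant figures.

L = 11000 bits.
Transmission delay = L/R = 11000 / 1200000000 = 9.16667 μs.
Propagation delay = d/s = 120 m / 210000000 m/s = 0.571429 μs.
Total = 9.738 μs.

9.738 μs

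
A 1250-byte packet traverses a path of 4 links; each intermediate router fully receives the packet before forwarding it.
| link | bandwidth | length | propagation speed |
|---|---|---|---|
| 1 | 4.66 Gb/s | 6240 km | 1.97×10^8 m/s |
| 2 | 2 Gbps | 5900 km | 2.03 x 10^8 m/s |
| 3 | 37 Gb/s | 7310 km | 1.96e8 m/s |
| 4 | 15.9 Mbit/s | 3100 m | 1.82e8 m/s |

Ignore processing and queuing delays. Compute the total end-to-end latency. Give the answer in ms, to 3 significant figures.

L = 1250 × 8 = 10000 bits.
Transmission delays (L/R per hop): 0.00214592, 0.005, 0.00027027, 0.628931 ms; sum = 0.636347 ms.
Propagation delays (d/s per hop): 31.6751, 29.064, 37.2959, 0.017033 ms; sum = 98.0521 ms.
End-to-end = 98.7 ms.

98.7 ms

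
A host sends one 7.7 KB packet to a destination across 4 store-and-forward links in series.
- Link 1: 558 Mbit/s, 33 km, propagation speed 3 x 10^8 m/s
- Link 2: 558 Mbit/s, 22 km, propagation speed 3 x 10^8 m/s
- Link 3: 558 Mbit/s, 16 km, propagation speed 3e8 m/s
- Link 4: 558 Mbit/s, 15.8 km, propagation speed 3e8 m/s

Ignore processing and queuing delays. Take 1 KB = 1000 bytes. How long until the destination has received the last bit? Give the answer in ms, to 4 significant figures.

0.7309 ms

L = 61600 bits.
Transmission delay per hop = L/R = 61600/558000000 = 0.110394 ms; 4 hops → 0.441577 ms.
Propagation delays (d/s per hop): 0.11, 0.0733333, 0.0533333, 0.0526667 ms; sum = 0.289333 ms.
End-to-end = 0.7309 ms.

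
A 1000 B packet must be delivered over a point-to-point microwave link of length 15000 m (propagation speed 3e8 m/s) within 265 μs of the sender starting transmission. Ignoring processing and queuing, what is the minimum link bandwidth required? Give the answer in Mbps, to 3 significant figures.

37.2 Mbps

L = 8000 bits.
Propagation delay = 15000 / 300000000 = 50 μs.
Transmission budget = 265 − 50 = 215 μs.
R ≥ L / t_tx = 8000 bits / 0.000215 s = 37.2 Mbps.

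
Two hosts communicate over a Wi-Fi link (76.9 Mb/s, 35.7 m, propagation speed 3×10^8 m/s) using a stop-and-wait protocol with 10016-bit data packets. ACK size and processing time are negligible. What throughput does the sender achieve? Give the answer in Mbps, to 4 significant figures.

t_tx = L/R = 10016/76900000 = 0.000130247 s.
t_prop = 35.7/300000000 = 1.19e-07 s; RTT = 2.38e-07 s.
Cycle = t_tx + RTT = 0.000130485 s.
Throughput = L / cycle = 10016 / 0.000130485 = 76.76 Mbps.

76.76 Mbps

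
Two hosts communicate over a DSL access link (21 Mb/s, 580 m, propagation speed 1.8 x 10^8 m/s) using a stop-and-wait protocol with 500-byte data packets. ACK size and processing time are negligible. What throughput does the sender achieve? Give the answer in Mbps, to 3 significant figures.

t_tx = L/R = 4000/21000000 = 0.000190476 s.
t_prop = 580/180000000 = 3.22222e-06 s; RTT = 6.44444e-06 s.
Cycle = t_tx + RTT = 0.000196921 s.
Throughput = L / cycle = 4000 / 0.000196921 = 20.3 Mbps.

20.3 Mbps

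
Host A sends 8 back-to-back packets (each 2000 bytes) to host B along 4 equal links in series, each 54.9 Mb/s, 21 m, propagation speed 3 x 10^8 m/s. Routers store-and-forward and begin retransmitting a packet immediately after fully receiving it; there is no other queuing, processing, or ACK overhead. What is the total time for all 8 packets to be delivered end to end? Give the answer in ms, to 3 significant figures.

Per-hop transmission t_tx = L/R = 16000/54900000 = 0.291439 ms.
Per-hop propagation t_prop = 21/300000000 = 7e-05 ms.
Pipeline fill: first packet needs 4·t_tx to clear all hops; remaining 7 packets each add one t_tx.
Total = (4+8-1)·t_tx + 4·t_prop = 11·0.291439 + 4·7e-05 = 3.21 ms.

3.21 ms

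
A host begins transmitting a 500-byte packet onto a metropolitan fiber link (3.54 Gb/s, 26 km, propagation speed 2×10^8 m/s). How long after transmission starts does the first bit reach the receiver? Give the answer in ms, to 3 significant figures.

0.130 ms

First bit experiences only propagation delay: d/s = 26000/200000000 = 0.130 ms.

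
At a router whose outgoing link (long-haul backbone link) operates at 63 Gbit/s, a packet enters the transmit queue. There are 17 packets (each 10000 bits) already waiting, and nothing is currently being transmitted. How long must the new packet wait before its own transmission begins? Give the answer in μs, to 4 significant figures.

Each queued packet: L/R = 10000/63000000000 = 0.15873 μs.
17 queued → 2.69841 μs.
Queuing delay = 2.698 μs.

2.698 μs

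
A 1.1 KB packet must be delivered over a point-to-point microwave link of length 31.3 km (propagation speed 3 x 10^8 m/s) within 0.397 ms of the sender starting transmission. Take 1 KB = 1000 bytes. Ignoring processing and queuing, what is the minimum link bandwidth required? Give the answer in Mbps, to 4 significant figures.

30.07 Mbps

L = 8800 bits.
Propagation delay = 31300 / 300000000 = 0.104333 ms.
Transmission budget = 0.397 − 0.104333 = 0.292667 ms.
R ≥ L / t_tx = 8800 bits / 0.000292667 s = 30.07 Mbps.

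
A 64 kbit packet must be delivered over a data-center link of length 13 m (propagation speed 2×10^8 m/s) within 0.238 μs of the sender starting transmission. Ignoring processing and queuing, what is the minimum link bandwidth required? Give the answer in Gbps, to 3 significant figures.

370 Gbps

Propagation delay = 13 / 200000000 = 0.065 μs.
Transmission budget = 0.238 − 0.065 = 0.173 μs.
R ≥ L / t_tx = 64000 bits / 1.73e-07 s = 370 Gbps.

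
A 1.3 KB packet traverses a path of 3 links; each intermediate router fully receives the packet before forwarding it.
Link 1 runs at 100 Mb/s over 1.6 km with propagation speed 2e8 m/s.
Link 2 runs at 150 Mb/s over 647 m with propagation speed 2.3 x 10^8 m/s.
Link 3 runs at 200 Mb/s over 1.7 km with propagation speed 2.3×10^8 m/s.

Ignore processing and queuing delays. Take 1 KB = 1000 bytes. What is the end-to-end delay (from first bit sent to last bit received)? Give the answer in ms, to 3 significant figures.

0.244 ms

L = 10400 bits.
Transmission delays (L/R per hop): 0.104, 0.0693333, 0.052 ms; sum = 0.225333 ms.
Propagation delays (d/s per hop): 0.008, 0.00281304, 0.0073913 ms; sum = 0.0182043 ms.
End-to-end = 0.244 ms.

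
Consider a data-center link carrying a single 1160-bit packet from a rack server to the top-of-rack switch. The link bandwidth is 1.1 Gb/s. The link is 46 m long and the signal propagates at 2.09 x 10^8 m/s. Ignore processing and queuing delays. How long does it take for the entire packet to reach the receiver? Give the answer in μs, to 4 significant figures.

1.275 μs

Transmission delay = L/R = 1160 / 1100000000 = 1.05455 μs.
Propagation delay = d/s = 46 m / 209000000 m/s = 0.220096 μs.
Total = 1.275 μs.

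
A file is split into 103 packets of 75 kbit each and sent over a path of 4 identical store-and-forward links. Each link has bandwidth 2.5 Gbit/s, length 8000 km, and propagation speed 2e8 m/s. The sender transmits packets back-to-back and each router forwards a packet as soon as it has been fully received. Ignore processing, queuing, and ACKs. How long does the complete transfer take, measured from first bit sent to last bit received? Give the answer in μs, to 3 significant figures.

163000 μs

Per-hop transmission t_tx = L/R = 75000/2500000000 = 30 μs.
Per-hop propagation t_prop = 8000000/200000000 = 40000 μs.
Pipeline fill: first packet needs 4·t_tx to clear all hops; remaining 102 packets each add one t_tx.
Total = (4+103-1)·t_tx + 4·t_prop = 106·30 + 4·40000 = 163000 μs.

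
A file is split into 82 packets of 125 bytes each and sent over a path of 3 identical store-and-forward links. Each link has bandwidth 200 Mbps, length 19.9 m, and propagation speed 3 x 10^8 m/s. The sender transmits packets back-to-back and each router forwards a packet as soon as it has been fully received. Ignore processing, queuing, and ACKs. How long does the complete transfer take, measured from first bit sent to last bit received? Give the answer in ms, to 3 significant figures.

Per-hop transmission t_tx = L/R = 1000/200000000 = 0.005 ms.
Per-hop propagation t_prop = 19.9/300000000 = 6.63333e-05 ms.
Pipeline fill: first packet needs 3·t_tx to clear all hops; remaining 81 packets each add one t_tx.
Total = (3+82-1)·t_tx + 3·t_prop = 84·0.005 + 3·6.63333e-05 = 0.420 ms.

0.420 ms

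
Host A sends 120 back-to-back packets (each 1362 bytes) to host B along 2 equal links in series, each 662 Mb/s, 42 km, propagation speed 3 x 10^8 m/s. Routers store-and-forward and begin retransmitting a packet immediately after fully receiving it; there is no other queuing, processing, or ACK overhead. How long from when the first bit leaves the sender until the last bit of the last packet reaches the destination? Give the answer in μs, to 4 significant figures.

2272 μs

Per-hop transmission t_tx = L/R = 10896/662000000 = 16.4592 μs.
Per-hop propagation t_prop = 42000/300000000 = 140 μs.
Pipeline fill: first packet needs 2·t_tx to clear all hops; remaining 119 packets each add one t_tx.
Total = (2+120-1)·t_tx + 2·t_prop = 121·16.4592 + 2·140 = 2272 μs.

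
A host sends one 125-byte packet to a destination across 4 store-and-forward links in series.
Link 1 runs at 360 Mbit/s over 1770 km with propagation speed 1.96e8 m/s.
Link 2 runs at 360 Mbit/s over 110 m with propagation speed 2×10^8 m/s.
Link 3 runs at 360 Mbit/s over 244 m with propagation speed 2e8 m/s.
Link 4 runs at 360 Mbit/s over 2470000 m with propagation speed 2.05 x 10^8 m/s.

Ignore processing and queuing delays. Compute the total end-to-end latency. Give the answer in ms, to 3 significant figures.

L = 125 × 8 = 1000 bits.
Transmission delay per hop = L/R = 1000/360000000 = 0.00277778 ms; 4 hops → 0.0111111 ms.
Propagation delays (d/s per hop): 9.03061, 0.00055, 0.00122, 12.0488 ms; sum = 21.0812 ms.
End-to-end = 21.1 ms.

21.1 ms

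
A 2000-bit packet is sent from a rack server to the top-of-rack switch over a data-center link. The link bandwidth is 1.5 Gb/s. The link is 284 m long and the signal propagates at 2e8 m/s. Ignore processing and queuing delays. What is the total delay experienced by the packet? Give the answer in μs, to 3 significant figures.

Transmission delay = L/R = 2000 / 1500000000 = 1.33333 μs.
Propagation delay = d/s = 284 m / 200000000 m/s = 1.42 μs.
Total = 2.75 μs.

2.75 μs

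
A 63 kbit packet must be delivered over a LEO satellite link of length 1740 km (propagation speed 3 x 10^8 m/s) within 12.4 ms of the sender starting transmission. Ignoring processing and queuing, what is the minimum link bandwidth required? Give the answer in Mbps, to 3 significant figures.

Propagation delay = 1740000 / 300000000 = 5.8 ms.
Transmission budget = 12.4 − 5.8 = 6.6 ms.
R ≥ L / t_tx = 63000 bits / 0.0066 s = 9.55 Mbps.

9.55 Mbps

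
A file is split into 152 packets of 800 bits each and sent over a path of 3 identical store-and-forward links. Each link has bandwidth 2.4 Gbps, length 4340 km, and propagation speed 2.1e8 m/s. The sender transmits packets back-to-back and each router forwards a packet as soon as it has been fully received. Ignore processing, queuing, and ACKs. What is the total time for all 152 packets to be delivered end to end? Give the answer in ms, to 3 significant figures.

62.1 ms

Per-hop transmission t_tx = L/R = 800/2400000000 = 0.000333333 ms.
Per-hop propagation t_prop = 4340000/210000000 = 20.6667 ms.
Pipeline fill: first packet needs 3·t_tx to clear all hops; remaining 151 packets each add one t_tx.
Total = (3+152-1)·t_tx + 3·t_prop = 154·0.000333333 + 3·20.6667 = 62.1 ms.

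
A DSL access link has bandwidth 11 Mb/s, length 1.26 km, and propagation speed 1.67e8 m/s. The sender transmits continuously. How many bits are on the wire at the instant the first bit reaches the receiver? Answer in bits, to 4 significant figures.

Propagation delay = 1260 / 167000000 = 7.54491e-06 s.
BDP = R × t_prop = 11000000 × 7.54491e-06 = 82.994 bits.

82.99 bits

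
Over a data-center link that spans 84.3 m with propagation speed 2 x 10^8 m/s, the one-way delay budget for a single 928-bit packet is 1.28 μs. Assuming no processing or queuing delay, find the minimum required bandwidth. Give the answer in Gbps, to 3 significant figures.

1.08 Gbps

Propagation delay = 84.3 / 200000000 = 0.4215 μs.
Transmission budget = 1.28 − 0.4215 = 0.8585 μs.
R ≥ L / t_tx = 928 bits / 8.585e-07 s = 1.08 Gbps.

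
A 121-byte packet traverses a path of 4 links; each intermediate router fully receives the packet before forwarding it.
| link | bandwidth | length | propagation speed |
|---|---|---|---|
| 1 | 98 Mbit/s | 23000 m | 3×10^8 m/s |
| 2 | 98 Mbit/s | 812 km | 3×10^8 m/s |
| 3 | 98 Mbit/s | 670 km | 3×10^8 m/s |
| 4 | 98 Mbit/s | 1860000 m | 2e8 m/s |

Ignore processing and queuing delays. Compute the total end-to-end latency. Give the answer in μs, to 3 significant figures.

L = 121 × 8 = 968 bits.
Transmission delay per hop = L/R = 968/98000000 = 9.87755 μs; 4 hops → 39.5102 μs.
Propagation delays (d/s per hop): 76.6667, 2706.67, 2233.33, 9300 μs; sum = 14316.7 μs.
End-to-end = 14400 μs.

14400 μs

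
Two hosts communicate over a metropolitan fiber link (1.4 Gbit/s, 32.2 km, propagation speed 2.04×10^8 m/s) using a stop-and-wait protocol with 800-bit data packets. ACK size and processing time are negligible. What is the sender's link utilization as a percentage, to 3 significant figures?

0.181 %

t_tx = L/R = 800/1400000000 = 5.71429e-07 s.
t_prop = 32200/204000000 = 0.000157843 s; RTT = 0.000315686 s.
Cycle = t_tx + RTT = 0.000316258 s.
Utilization = t_tx / cycle = 5.71429e-07/0.000316258 = 0.181 %.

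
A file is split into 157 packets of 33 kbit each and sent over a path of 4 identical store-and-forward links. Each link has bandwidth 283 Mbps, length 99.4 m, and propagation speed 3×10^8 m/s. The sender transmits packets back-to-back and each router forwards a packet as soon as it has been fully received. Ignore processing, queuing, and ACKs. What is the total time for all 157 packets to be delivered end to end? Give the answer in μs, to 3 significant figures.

Per-hop transmission t_tx = L/R = 33000/283000000 = 116.608 μs.
Per-hop propagation t_prop = 99.4/300000000 = 0.331333 μs.
Pipeline fill: first packet needs 4·t_tx to clear all hops; remaining 156 packets each add one t_tx.
Total = (4+157-1)·t_tx + 4·t_prop = 160·116.608 + 4·0.331333 = 18700 μs.

18700 μs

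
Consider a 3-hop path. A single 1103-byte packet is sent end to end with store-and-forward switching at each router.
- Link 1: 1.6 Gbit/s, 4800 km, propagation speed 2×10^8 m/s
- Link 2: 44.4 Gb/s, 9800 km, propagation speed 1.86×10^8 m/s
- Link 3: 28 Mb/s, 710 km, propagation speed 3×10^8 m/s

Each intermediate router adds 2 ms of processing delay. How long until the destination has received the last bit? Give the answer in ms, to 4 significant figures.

L = 1103 × 8 = 8824 bits.
Transmission delays (L/R per hop): 0.005515, 0.000198739, 0.315143 ms; sum = 0.320857 ms.
Propagation delays (d/s per hop): 24, 52.6882, 2.36667 ms; sum = 79.0548 ms.
Processing at 2 router(s): 2 × 2 ms = 4 ms.
End-to-end = 83.38 ms.

83.38 ms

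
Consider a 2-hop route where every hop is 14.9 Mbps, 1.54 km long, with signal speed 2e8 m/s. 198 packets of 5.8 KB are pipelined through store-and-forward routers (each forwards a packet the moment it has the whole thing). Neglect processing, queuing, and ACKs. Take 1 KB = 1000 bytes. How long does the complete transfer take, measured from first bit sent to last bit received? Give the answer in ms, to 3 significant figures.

620 ms

Per-hop transmission t_tx = L/R = 46400/14900000 = 3.11409 ms.
Per-hop propagation t_prop = 1540/200000000 = 0.0077 ms.
Pipeline fill: first packet needs 2·t_tx to clear all hops; remaining 197 packets each add one t_tx.
Total = (2+198-1)·t_tx + 2·t_prop = 199·3.11409 + 2·0.0077 = 620 ms.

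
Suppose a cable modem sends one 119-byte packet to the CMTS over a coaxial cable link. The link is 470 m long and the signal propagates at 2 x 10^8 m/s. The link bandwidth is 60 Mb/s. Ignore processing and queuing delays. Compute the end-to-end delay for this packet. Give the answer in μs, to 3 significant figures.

L = 119 × 8 = 952 bits.
Transmission delay = L/R = 952 / 60000000 = 15.8667 μs.
Propagation delay = d/s = 470 m / 200000000 m/s = 2.35 μs.
Total = 18.2 μs.

18.2 μs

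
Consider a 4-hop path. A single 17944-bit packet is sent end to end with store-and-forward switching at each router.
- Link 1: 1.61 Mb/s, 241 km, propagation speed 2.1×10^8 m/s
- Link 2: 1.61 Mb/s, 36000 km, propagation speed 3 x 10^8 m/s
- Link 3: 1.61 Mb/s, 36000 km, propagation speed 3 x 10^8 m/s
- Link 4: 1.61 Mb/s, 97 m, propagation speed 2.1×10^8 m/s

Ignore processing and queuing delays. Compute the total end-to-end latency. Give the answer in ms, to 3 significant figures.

286 ms

Transmission delay per hop = L/R = 17944/1610000 = 11.1453 ms; 4 hops → 44.5814 ms.
Propagation delays (d/s per hop): 1.14762, 120, 120, 0.000461905 ms; sum = 241.148 ms.
End-to-end = 286 ms.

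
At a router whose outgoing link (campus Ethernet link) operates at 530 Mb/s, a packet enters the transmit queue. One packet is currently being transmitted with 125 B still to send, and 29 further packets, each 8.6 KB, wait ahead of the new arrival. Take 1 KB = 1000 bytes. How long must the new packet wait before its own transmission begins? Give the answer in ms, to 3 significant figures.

3.77 ms

Each queued packet: L/R = 68800/530000000 = 0.129811 ms.
29 queued → 3.76453 ms.
Plus remaining 1000 bits of current packet: 0.00188679 ms.
Queuing delay = 3.77 ms.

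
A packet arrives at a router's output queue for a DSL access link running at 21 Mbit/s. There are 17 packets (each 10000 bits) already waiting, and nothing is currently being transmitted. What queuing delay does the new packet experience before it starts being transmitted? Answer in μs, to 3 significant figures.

Each queued packet: L/R = 10000/21000000 = 476.19 μs.
17 queued → 8095.24 μs.
Queuing delay = 8100 μs.

8100 μs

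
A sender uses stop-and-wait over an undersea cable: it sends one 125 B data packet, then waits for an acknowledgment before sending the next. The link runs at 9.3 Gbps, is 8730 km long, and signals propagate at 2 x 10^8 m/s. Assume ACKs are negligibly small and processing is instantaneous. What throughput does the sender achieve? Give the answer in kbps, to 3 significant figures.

11.5 kbps

t_tx = L/R = 1000/9300000000 = 1.07527e-07 s.
t_prop = 8730000/200000000 = 0.04365 s; RTT = 0.0873 s.
Cycle = t_tx + RTT = 0.0873001 s.
Throughput = L / cycle = 1000 / 0.0873001 = 11.5 kbps.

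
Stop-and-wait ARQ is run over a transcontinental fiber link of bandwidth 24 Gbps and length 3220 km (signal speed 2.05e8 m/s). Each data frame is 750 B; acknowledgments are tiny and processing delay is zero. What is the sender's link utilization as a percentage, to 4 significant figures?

0.0007958 %

t_tx = L/R = 6000/24000000000 = 2.5e-07 s.
t_prop = 3220000/2.05e+08 = 0.0157073 s; RTT = 0.0314146 s.
Cycle = t_tx + RTT = 0.0314149 s.
Utilization = t_tx / cycle = 2.5e-07/0.0314149 = 0.0007958 %.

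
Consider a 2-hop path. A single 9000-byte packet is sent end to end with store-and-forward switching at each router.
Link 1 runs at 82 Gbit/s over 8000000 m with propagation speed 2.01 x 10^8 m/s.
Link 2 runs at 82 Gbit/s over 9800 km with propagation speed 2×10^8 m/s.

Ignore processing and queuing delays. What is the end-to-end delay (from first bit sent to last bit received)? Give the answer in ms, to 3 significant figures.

L = 9000 × 8 = 72000 bits.
Transmission delay per hop = L/R = 72000/82000000000 = 0.000878049 ms; 2 hops → 0.0017561 ms.
Propagation delays (d/s per hop): 39.801, 49 ms; sum = 88.801 ms.
End-to-end = 88.8 ms.

88.8 ms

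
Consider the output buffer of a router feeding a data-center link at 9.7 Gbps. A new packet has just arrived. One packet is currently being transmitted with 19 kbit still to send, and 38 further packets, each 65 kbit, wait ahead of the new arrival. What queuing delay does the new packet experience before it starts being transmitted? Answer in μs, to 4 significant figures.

256.6 μs

Each queued packet: L/R = 65000/9700000000 = 6.70103 μs.
38 queued → 254.639 μs.
Plus remaining 19000 bits of current packet: 1.95876 μs.
Queuing delay = 256.6 μs.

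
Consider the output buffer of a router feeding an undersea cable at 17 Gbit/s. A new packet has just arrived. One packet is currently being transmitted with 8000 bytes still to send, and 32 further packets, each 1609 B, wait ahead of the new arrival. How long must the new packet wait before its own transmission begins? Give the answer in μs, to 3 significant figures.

28.0 μs

Each queued packet: L/R = 12872/17000000000 = 0.757176 μs.
32 queued → 24.2296 μs.
Plus remaining 64000 bits of current packet: 3.76471 μs.
Queuing delay = 28.0 μs.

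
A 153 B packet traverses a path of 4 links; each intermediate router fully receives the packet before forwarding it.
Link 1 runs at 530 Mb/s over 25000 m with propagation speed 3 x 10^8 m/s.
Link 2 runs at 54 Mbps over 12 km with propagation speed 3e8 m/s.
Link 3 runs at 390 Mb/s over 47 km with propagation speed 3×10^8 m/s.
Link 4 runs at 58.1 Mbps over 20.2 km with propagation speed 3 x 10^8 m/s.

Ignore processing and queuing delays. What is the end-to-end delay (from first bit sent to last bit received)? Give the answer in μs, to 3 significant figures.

397 μs

L = 153 × 8 = 1224 bits.
Transmission delays (L/R per hop): 2.30943, 22.6667, 3.13846, 21.0671 μs; sum = 49.1817 μs.
Propagation delays (d/s per hop): 83.3333, 40, 156.667, 67.3333 μs; sum = 347.333 μs.
End-to-end = 397 μs.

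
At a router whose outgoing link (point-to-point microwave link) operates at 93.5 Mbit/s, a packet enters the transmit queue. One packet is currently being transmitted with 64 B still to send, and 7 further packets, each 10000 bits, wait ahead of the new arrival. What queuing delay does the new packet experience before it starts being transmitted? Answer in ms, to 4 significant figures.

0.7541 ms

Each queued packet: L/R = 10000/93500000 = 0.106952 ms.
7 queued → 0.748663 ms.
Plus remaining 512 bits of current packet: 0.00547594 ms.
Queuing delay = 0.7541 ms.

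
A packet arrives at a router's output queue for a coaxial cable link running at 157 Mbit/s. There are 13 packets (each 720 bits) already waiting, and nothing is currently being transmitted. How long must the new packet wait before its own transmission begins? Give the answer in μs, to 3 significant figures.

Each queued packet: L/R = 720/157000000 = 4.58599 μs.
13 queued → 59.6178 μs.
Queuing delay = 59.6 μs.

59.6 μs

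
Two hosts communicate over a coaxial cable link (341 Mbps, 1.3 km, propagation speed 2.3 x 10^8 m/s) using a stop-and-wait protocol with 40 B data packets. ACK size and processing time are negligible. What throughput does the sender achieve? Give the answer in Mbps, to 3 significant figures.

t_tx = L/R = 320/341000000 = 9.38416e-07 s.
t_prop = 1300/2.3e+08 = 5.65217e-06 s; RTT = 1.13043e-05 s.
Cycle = t_tx + RTT = 1.22428e-05 s.
Throughput = L / cycle = 320 / 1.22428e-05 = 26.1 Mbps.

26.1 Mbps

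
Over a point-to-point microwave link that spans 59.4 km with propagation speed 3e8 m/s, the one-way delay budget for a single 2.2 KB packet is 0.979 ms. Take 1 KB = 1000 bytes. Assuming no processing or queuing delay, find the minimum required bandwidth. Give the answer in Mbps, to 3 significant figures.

22.5 Mbps

L = 17600 bits.
Propagation delay = 59400 / 300000000 = 0.198 ms.
Transmission budget = 0.979 − 0.198 = 0.781 ms.
R ≥ L / t_tx = 17600 bits / 0.000781 s = 22.5 Mbps.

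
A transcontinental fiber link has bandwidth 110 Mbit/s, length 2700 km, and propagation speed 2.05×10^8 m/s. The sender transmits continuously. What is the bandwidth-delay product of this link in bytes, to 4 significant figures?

Propagation delay = 2700000 / 2.05e+08 = 0.0131707 s.
BDP = R × t_prop = 110000000 × 0.0131707 = 1448780 bits.
In bytes: 1448780/8 = 181100 bytes.

181100 bytes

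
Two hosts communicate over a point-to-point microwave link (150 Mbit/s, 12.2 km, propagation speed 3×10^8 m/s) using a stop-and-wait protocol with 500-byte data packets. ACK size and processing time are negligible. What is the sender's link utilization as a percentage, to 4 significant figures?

t_tx = L/R = 4000/150000000 = 2.66667e-05 s.
t_prop = 12200/300000000 = 4.06667e-05 s; RTT = 8.13333e-05 s.
Cycle = t_tx + RTT = 0.000108 s.
Utilization = t_tx / cycle = 2.66667e-05/0.000108 = 24.69 %.

24.69 %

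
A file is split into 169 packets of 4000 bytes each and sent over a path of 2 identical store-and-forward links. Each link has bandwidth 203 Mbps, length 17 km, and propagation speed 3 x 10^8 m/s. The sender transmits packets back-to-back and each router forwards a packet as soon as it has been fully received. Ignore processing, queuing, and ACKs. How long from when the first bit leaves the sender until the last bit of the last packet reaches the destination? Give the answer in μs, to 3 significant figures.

Per-hop transmission t_tx = L/R = 32000/203000000 = 157.635 μs.
Per-hop propagation t_prop = 17000/300000000 = 56.6667 μs.
Pipeline fill: first packet needs 2·t_tx to clear all hops; remaining 168 packets each add one t_tx.
Total = (2+169-1)·t_tx + 2·t_prop = 170·157.635 + 2·56.6667 = 26900 μs.

26900 μs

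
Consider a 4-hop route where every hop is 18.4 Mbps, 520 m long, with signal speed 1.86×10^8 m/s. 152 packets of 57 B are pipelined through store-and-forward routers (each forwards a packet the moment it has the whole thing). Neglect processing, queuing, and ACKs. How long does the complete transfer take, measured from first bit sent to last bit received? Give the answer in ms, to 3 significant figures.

Per-hop transmission t_tx = L/R = 456/18400000 = 0.0247826 ms.
Per-hop propagation t_prop = 520/186000000 = 0.0027957 ms.
Pipeline fill: first packet needs 4·t_tx to clear all hops; remaining 151 packets each add one t_tx.
Total = (4+152-1)·t_tx + 4·t_prop = 155·0.0247826 + 4·0.0027957 = 3.85 ms.

3.85 ms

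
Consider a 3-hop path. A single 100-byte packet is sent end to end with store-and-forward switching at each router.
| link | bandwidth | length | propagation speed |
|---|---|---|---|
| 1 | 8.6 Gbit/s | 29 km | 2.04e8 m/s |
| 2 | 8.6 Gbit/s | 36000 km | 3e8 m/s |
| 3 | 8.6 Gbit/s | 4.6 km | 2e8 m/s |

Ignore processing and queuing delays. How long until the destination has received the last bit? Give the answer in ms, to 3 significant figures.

L = 100 × 8 = 800 bits.
Transmission delay per hop = L/R = 800/8600000000 = 9.30233e-05 ms; 3 hops → 0.00027907 ms.
Propagation delays (d/s per hop): 0.142157, 120, 0.023 ms; sum = 120.165 ms.
End-to-end = 120 ms.

120 ms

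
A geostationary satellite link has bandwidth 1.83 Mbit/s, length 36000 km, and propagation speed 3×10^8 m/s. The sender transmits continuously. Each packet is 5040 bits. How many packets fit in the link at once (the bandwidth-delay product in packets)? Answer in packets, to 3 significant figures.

43.6 packets

Propagation delay = 36000000 / 300000000 = 0.12 s.
BDP = R × t_prop = 1830000 × 0.12 = 219600 bits.
In packets of 5040 bits: 43.6 packets.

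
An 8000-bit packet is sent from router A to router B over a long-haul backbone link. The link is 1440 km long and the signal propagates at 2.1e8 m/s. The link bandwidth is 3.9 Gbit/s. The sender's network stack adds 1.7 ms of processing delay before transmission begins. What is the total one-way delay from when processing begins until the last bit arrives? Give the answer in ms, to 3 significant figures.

Transmission delay = L/R = 8000 / 3900000000 = 0.00205128 ms.
Propagation delay = d/s = 1440000 m / 210000000 m/s = 6.85714 ms.
Plus processing delay 1.7 ms = 1.7 ms.
Total = 8.56 ms.

8.56 ms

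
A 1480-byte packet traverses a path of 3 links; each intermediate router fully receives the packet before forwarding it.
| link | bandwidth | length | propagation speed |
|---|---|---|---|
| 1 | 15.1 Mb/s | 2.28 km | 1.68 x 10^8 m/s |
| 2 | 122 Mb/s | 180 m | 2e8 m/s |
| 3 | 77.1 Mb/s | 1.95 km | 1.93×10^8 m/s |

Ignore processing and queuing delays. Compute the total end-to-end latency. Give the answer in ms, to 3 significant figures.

1.06 ms

L = 1480 × 8 = 11840 bits.
Transmission delays (L/R per hop): 0.784106, 0.0970492, 0.153567 ms; sum = 1.03472 ms.
Propagation delays (d/s per hop): 0.0135714, 0.0009, 0.0101036 ms; sum = 0.0245751 ms.
End-to-end = 1.06 ms.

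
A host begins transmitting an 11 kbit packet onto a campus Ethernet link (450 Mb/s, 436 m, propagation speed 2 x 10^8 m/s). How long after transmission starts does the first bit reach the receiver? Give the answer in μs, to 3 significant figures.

2.18 μs

First bit experiences only propagation delay: d/s = 436/200000000 = 2.18 μs.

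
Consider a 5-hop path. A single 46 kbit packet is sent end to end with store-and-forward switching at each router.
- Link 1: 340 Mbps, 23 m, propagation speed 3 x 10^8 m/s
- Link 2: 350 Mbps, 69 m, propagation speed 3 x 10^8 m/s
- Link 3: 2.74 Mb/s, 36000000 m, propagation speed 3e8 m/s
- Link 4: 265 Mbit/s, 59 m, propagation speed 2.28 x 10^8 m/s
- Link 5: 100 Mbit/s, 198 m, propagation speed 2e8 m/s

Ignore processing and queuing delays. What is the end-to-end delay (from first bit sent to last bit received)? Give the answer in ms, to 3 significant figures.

138 ms

L = 46000 bits.
Transmission delays (L/R per hop): 0.135294, 0.131429, 16.7883, 0.173585, 0.46 ms; sum = 17.6886 ms.
Propagation delays (d/s per hop): 7.66667e-05, 0.00023, 120, 0.000258772, 0.00099 ms; sum = 120.002 ms.
End-to-end = 138 ms.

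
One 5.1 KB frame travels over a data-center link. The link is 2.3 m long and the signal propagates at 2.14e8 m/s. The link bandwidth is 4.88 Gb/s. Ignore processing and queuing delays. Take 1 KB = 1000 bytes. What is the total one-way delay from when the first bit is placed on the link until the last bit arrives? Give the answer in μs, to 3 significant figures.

L = 40800 bits.
Transmission delay = L/R = 40800 / 4880000000 = 8.36066 μs.
Propagation delay = d/s = 2.3 m / 214000000 m/s = 0.0107477 μs.
Total = 8.37 μs.

8.37 μs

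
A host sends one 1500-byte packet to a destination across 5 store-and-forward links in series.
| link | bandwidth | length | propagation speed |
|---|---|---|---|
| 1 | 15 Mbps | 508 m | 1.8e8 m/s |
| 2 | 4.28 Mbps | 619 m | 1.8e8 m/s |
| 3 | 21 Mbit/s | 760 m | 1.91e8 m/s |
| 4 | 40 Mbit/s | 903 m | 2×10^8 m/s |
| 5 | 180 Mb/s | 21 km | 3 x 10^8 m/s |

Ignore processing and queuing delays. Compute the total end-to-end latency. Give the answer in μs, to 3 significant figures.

L = 1500 × 8 = 12000 bits.
Transmission delays (L/R per hop): 800, 2803.74, 571.429, 300, 66.6667 μs; sum = 4541.83 μs.
Propagation delays (d/s per hop): 2.82222, 3.43889, 3.97906, 4.515, 70 μs; sum = 84.7552 μs.
End-to-end = 4630 μs.

4630 μs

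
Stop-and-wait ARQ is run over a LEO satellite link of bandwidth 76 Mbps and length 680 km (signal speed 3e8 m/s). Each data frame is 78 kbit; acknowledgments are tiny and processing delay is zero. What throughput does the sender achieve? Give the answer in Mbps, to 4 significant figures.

t_tx = L/R = 78000/76000000 = 0.00102632 s.
t_prop = 680000/300000000 = 0.00226667 s; RTT = 0.00453333 s.
Cycle = t_tx + RTT = 0.00555965 s.
Throughput = L / cycle = 78000 / 0.00555965 = 14.03 Mbps.

14.03 Mbps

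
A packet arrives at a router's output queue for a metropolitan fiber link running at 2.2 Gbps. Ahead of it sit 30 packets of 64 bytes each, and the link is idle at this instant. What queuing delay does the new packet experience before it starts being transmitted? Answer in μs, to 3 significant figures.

6.98 μs

Each queued packet: L/R = 512/2200000000 = 0.232727 μs.
30 queued → 6.98182 μs.
Queuing delay = 6.98 μs.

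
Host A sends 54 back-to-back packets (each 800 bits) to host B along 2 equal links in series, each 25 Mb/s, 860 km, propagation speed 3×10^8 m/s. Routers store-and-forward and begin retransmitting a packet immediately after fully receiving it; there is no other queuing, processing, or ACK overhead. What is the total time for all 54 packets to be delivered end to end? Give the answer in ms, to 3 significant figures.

7.49 ms

Per-hop transmission t_tx = L/R = 800/25000000 = 0.032 ms.
Per-hop propagation t_prop = 860000/300000000 = 2.86667 ms.
Pipeline fill: first packet needs 2·t_tx to clear all hops; remaining 53 packets each add one t_tx.
Total = (2+54-1)·t_tx + 2·t_prop = 55·0.032 + 2·2.86667 = 7.49 ms.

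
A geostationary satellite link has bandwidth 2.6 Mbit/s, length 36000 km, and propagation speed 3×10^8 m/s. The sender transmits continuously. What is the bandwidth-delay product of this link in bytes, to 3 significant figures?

Propagation delay = 36000000 / 300000000 = 0.12 s.
BDP = R × t_prop = 2600000 × 0.12 = 312000 bits.
In bytes: 312000/8 = 39000 bytes.

39000 bytes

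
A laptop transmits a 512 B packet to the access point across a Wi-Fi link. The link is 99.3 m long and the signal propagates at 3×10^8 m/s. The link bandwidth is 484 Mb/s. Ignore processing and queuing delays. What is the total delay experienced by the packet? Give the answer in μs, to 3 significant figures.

L = 512 × 8 = 4096 bits.
Transmission delay = L/R = 4096 / 484000000 = 8.46281 μs.
Propagation delay = d/s = 99.3 m / 300000000 m/s = 0.331 μs.
Total = 8.79 μs.

8.79 μs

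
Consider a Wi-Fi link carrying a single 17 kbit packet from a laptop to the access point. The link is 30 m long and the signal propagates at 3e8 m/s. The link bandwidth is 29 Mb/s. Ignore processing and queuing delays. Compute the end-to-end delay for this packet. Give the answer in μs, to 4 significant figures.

L = 17000 bits.
Transmission delay = L/R = 17000 / 29000000 = 586.207 μs.
Propagation delay = d/s = 30 m / 300000000 m/s = 0.1 μs.
Total = 586.3 μs.

586.3 μs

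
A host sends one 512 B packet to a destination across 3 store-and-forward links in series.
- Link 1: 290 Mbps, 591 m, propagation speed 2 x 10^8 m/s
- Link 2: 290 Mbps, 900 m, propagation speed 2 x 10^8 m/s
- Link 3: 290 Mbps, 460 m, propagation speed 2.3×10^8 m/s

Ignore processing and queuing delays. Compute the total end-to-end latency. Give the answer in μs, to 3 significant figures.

51.8 μs

L = 512 × 8 = 4096 bits.
Transmission delay per hop = L/R = 4096/290000000 = 14.1241 μs; 3 hops → 42.3724 μs.
Propagation delays (d/s per hop): 2.955, 4.5, 2 μs; sum = 9.455 μs.
End-to-end = 51.8 μs.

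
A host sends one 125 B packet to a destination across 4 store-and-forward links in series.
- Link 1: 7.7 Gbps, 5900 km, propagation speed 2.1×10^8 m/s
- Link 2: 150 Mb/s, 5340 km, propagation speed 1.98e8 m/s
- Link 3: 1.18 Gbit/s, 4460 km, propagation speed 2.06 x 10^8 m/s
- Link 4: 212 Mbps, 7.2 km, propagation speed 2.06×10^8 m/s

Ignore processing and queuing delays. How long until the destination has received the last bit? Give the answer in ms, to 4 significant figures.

76.76 ms

L = 125 × 8 = 1000 bits.
Transmission delays (L/R per hop): 0.00012987, 0.00666667, 0.000847458, 0.00471698 ms; sum = 0.012361 ms.
Propagation delays (d/s per hop): 28.0952, 26.9697, 21.6505, 0.0349515 ms; sum = 76.7504 ms.
End-to-end = 76.76 ms.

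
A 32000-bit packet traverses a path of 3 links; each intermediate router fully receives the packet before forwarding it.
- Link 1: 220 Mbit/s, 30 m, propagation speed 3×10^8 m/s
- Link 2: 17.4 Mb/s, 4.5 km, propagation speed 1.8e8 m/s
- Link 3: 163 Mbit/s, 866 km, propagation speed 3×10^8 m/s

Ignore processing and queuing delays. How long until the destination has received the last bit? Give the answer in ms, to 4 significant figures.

Transmission delays (L/R per hop): 0.145455, 1.83908, 0.196319 ms; sum = 2.18085 ms.
Propagation delays (d/s per hop): 0.0001, 0.025, 2.88667 ms; sum = 2.91177 ms.
End-to-end = 5.093 ms.

5.093 ms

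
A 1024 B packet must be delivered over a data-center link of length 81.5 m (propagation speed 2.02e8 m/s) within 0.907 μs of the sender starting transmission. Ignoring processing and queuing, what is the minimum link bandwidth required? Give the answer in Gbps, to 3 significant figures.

16.3 Gbps

L = 8192 bits.
Propagation delay = 81.5 / 202000000 = 0.403465 μs.
Transmission budget = 0.907 − 0.403465 = 0.503535 μs.
R ≥ L / t_tx = 8192 bits / 5.03535e-07 s = 16.3 Gbps.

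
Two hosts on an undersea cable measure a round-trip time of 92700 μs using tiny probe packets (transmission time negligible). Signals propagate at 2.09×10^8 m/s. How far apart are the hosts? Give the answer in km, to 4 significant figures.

9687 km

One-way propagation = RTT/2 = 46350 μs.
d = s × t = 209000000 × 0.04635 = 9687 km.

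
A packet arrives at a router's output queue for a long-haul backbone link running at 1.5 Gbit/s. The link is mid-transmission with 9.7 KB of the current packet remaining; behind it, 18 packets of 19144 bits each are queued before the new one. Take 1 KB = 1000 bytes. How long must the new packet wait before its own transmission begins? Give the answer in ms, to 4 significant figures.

Each queued packet: L/R = 19144/1500000000 = 0.0127627 ms.
18 queued → 0.229728 ms.
Plus remaining 77600 bits of current packet: 0.0517333 ms.
Queuing delay = 0.2815 ms.

0.2815 ms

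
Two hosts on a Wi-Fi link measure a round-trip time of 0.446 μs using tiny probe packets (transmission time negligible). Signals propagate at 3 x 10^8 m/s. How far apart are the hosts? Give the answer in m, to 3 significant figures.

66.9 m

One-way propagation = RTT/2 = 0.223 μs.
d = s × t = 300000000 × 2.23e-07 = 66.9 m.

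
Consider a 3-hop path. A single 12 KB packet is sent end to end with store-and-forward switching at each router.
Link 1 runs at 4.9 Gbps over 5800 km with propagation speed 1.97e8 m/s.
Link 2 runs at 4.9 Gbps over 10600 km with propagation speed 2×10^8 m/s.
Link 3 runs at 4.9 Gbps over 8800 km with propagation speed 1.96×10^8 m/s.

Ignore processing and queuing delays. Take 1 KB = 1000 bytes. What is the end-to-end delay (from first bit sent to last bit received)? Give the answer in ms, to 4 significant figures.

L = 96000 bits.
Transmission delay per hop = L/R = 96000/4900000000 = 0.0195918 ms; 3 hops → 0.0587755 ms.
Propagation delays (d/s per hop): 29.4416, 53, 44.898 ms; sum = 127.34 ms.
End-to-end = 127.4 ms.

127.4 ms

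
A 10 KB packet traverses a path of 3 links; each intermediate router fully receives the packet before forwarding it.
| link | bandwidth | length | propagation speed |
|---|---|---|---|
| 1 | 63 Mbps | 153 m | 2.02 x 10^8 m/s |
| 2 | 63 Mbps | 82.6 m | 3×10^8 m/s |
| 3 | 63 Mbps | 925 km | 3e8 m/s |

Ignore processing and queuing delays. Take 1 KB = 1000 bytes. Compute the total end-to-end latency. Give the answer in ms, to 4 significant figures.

6.894 ms

L = 80000 bits.
Transmission delay per hop = L/R = 80000/63000000 = 1.26984 ms; 3 hops → 3.80952 ms.
Propagation delays (d/s per hop): 0.000757426, 0.000275333, 3.08333 ms; sum = 3.08437 ms.
End-to-end = 6.894 ms.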